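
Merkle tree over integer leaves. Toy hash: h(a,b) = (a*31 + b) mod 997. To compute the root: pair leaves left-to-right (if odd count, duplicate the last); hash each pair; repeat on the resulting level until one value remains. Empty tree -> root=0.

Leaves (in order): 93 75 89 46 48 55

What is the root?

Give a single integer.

L0: [93, 75, 89, 46, 48, 55]
L1: h(93,75)=(93*31+75)%997=964 h(89,46)=(89*31+46)%997=811 h(48,55)=(48*31+55)%997=546 -> [964, 811, 546]
L2: h(964,811)=(964*31+811)%997=785 h(546,546)=(546*31+546)%997=523 -> [785, 523]
L3: h(785,523)=(785*31+523)%997=930 -> [930]

Answer: 930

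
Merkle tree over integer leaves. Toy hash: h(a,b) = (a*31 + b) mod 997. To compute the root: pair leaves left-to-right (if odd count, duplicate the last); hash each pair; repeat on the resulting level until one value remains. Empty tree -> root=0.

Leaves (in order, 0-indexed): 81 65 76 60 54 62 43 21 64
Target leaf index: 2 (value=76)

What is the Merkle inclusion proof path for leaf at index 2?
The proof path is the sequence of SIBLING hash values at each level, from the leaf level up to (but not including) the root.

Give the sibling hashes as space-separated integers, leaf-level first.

Answer: 60 582 335 461

Derivation:
L0 (leaves): [81, 65, 76, 60, 54, 62, 43, 21, 64], target index=2
L1: h(81,65)=(81*31+65)%997=582 [pair 0] h(76,60)=(76*31+60)%997=422 [pair 1] h(54,62)=(54*31+62)%997=739 [pair 2] h(43,21)=(43*31+21)%997=357 [pair 3] h(64,64)=(64*31+64)%997=54 [pair 4] -> [582, 422, 739, 357, 54]
  Sibling for proof at L0: 60
L2: h(582,422)=(582*31+422)%997=518 [pair 0] h(739,357)=(739*31+357)%997=335 [pair 1] h(54,54)=(54*31+54)%997=731 [pair 2] -> [518, 335, 731]
  Sibling for proof at L1: 582
L3: h(518,335)=(518*31+335)%997=441 [pair 0] h(731,731)=(731*31+731)%997=461 [pair 1] -> [441, 461]
  Sibling for proof at L2: 335
L4: h(441,461)=(441*31+461)%997=174 [pair 0] -> [174]
  Sibling for proof at L3: 461
Root: 174
Proof path (sibling hashes from leaf to root): [60, 582, 335, 461]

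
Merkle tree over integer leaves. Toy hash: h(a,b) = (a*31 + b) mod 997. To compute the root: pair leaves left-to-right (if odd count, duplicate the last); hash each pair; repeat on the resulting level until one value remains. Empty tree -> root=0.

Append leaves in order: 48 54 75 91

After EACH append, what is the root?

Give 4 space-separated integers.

Answer: 48 545 352 368

Derivation:
After append 48 (leaves=[48]):
  L0: [48]
  root=48
After append 54 (leaves=[48, 54]):
  L0: [48, 54]
  L1: h(48,54)=(48*31+54)%997=545 -> [545]
  root=545
After append 75 (leaves=[48, 54, 75]):
  L0: [48, 54, 75]
  L1: h(48,54)=(48*31+54)%997=545 h(75,75)=(75*31+75)%997=406 -> [545, 406]
  L2: h(545,406)=(545*31+406)%997=352 -> [352]
  root=352
After append 91 (leaves=[48, 54, 75, 91]):
  L0: [48, 54, 75, 91]
  L1: h(48,54)=(48*31+54)%997=545 h(75,91)=(75*31+91)%997=422 -> [545, 422]
  L2: h(545,422)=(545*31+422)%997=368 -> [368]
  root=368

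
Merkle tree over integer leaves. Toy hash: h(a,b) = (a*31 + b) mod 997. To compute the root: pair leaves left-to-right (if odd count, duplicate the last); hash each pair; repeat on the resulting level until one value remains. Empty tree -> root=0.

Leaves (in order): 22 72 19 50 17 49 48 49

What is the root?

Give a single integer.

L0: [22, 72, 19, 50, 17, 49, 48, 49]
L1: h(22,72)=(22*31+72)%997=754 h(19,50)=(19*31+50)%997=639 h(17,49)=(17*31+49)%997=576 h(48,49)=(48*31+49)%997=540 -> [754, 639, 576, 540]
L2: h(754,639)=(754*31+639)%997=85 h(576,540)=(576*31+540)%997=450 -> [85, 450]
L3: h(85,450)=(85*31+450)%997=94 -> [94]

Answer: 94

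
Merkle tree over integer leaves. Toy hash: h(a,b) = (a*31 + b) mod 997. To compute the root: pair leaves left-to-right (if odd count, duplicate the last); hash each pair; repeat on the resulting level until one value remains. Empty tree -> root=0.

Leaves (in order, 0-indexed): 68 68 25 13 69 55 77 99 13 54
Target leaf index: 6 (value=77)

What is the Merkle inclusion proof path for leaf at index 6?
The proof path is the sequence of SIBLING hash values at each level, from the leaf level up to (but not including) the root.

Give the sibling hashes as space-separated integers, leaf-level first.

L0 (leaves): [68, 68, 25, 13, 69, 55, 77, 99, 13, 54], target index=6
L1: h(68,68)=(68*31+68)%997=182 [pair 0] h(25,13)=(25*31+13)%997=788 [pair 1] h(69,55)=(69*31+55)%997=200 [pair 2] h(77,99)=(77*31+99)%997=492 [pair 3] h(13,54)=(13*31+54)%997=457 [pair 4] -> [182, 788, 200, 492, 457]
  Sibling for proof at L0: 99
L2: h(182,788)=(182*31+788)%997=448 [pair 0] h(200,492)=(200*31+492)%997=710 [pair 1] h(457,457)=(457*31+457)%997=666 [pair 2] -> [448, 710, 666]
  Sibling for proof at L1: 200
L3: h(448,710)=(448*31+710)%997=640 [pair 0] h(666,666)=(666*31+666)%997=375 [pair 1] -> [640, 375]
  Sibling for proof at L2: 448
L4: h(640,375)=(640*31+375)%997=275 [pair 0] -> [275]
  Sibling for proof at L3: 375
Root: 275
Proof path (sibling hashes from leaf to root): [99, 200, 448, 375]

Answer: 99 200 448 375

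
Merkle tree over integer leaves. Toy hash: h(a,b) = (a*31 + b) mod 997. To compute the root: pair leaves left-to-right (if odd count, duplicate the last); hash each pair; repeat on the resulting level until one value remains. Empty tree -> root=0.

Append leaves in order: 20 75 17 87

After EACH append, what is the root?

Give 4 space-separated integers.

Answer: 20 695 155 225

Derivation:
After append 20 (leaves=[20]):
  L0: [20]
  root=20
After append 75 (leaves=[20, 75]):
  L0: [20, 75]
  L1: h(20,75)=(20*31+75)%997=695 -> [695]
  root=695
After append 17 (leaves=[20, 75, 17]):
  L0: [20, 75, 17]
  L1: h(20,75)=(20*31+75)%997=695 h(17,17)=(17*31+17)%997=544 -> [695, 544]
  L2: h(695,544)=(695*31+544)%997=155 -> [155]
  root=155
After append 87 (leaves=[20, 75, 17, 87]):
  L0: [20, 75, 17, 87]
  L1: h(20,75)=(20*31+75)%997=695 h(17,87)=(17*31+87)%997=614 -> [695, 614]
  L2: h(695,614)=(695*31+614)%997=225 -> [225]
  root=225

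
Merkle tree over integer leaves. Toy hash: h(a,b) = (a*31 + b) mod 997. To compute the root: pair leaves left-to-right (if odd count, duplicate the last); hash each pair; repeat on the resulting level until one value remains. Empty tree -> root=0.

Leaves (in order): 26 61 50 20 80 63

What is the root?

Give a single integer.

L0: [26, 61, 50, 20, 80, 63]
L1: h(26,61)=(26*31+61)%997=867 h(50,20)=(50*31+20)%997=573 h(80,63)=(80*31+63)%997=549 -> [867, 573, 549]
L2: h(867,573)=(867*31+573)%997=531 h(549,549)=(549*31+549)%997=619 -> [531, 619]
L3: h(531,619)=(531*31+619)%997=131 -> [131]

Answer: 131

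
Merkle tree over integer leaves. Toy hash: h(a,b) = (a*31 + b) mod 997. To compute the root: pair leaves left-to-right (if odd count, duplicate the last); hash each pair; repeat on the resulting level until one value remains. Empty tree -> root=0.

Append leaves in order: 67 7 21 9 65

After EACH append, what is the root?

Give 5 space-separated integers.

Answer: 67 90 471 459 32

Derivation:
After append 67 (leaves=[67]):
  L0: [67]
  root=67
After append 7 (leaves=[67, 7]):
  L0: [67, 7]
  L1: h(67,7)=(67*31+7)%997=90 -> [90]
  root=90
After append 21 (leaves=[67, 7, 21]):
  L0: [67, 7, 21]
  L1: h(67,7)=(67*31+7)%997=90 h(21,21)=(21*31+21)%997=672 -> [90, 672]
  L2: h(90,672)=(90*31+672)%997=471 -> [471]
  root=471
After append 9 (leaves=[67, 7, 21, 9]):
  L0: [67, 7, 21, 9]
  L1: h(67,7)=(67*31+7)%997=90 h(21,9)=(21*31+9)%997=660 -> [90, 660]
  L2: h(90,660)=(90*31+660)%997=459 -> [459]
  root=459
After append 65 (leaves=[67, 7, 21, 9, 65]):
  L0: [67, 7, 21, 9, 65]
  L1: h(67,7)=(67*31+7)%997=90 h(21,9)=(21*31+9)%997=660 h(65,65)=(65*31+65)%997=86 -> [90, 660, 86]
  L2: h(90,660)=(90*31+660)%997=459 h(86,86)=(86*31+86)%997=758 -> [459, 758]
  L3: h(459,758)=(459*31+758)%997=32 -> [32]
  root=32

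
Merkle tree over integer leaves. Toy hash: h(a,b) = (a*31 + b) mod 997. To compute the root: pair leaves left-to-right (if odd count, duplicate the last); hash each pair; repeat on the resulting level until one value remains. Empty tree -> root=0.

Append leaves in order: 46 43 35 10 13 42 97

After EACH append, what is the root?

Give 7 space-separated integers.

Answer: 46 472 797 772 355 286 951

Derivation:
After append 46 (leaves=[46]):
  L0: [46]
  root=46
After append 43 (leaves=[46, 43]):
  L0: [46, 43]
  L1: h(46,43)=(46*31+43)%997=472 -> [472]
  root=472
After append 35 (leaves=[46, 43, 35]):
  L0: [46, 43, 35]
  L1: h(46,43)=(46*31+43)%997=472 h(35,35)=(35*31+35)%997=123 -> [472, 123]
  L2: h(472,123)=(472*31+123)%997=797 -> [797]
  root=797
After append 10 (leaves=[46, 43, 35, 10]):
  L0: [46, 43, 35, 10]
  L1: h(46,43)=(46*31+43)%997=472 h(35,10)=(35*31+10)%997=98 -> [472, 98]
  L2: h(472,98)=(472*31+98)%997=772 -> [772]
  root=772
After append 13 (leaves=[46, 43, 35, 10, 13]):
  L0: [46, 43, 35, 10, 13]
  L1: h(46,43)=(46*31+43)%997=472 h(35,10)=(35*31+10)%997=98 h(13,13)=(13*31+13)%997=416 -> [472, 98, 416]
  L2: h(472,98)=(472*31+98)%997=772 h(416,416)=(416*31+416)%997=351 -> [772, 351]
  L3: h(772,351)=(772*31+351)%997=355 -> [355]
  root=355
After append 42 (leaves=[46, 43, 35, 10, 13, 42]):
  L0: [46, 43, 35, 10, 13, 42]
  L1: h(46,43)=(46*31+43)%997=472 h(35,10)=(35*31+10)%997=98 h(13,42)=(13*31+42)%997=445 -> [472, 98, 445]
  L2: h(472,98)=(472*31+98)%997=772 h(445,445)=(445*31+445)%997=282 -> [772, 282]
  L3: h(772,282)=(772*31+282)%997=286 -> [286]
  root=286
After append 97 (leaves=[46, 43, 35, 10, 13, 42, 97]):
  L0: [46, 43, 35, 10, 13, 42, 97]
  L1: h(46,43)=(46*31+43)%997=472 h(35,10)=(35*31+10)%997=98 h(13,42)=(13*31+42)%997=445 h(97,97)=(97*31+97)%997=113 -> [472, 98, 445, 113]
  L2: h(472,98)=(472*31+98)%997=772 h(445,113)=(445*31+113)%997=947 -> [772, 947]
  L3: h(772,947)=(772*31+947)%997=951 -> [951]
  root=951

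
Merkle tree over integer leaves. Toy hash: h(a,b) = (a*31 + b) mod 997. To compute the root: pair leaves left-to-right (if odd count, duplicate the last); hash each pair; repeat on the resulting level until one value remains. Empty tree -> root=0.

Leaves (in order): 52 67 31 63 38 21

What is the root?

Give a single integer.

Answer: 695

Derivation:
L0: [52, 67, 31, 63, 38, 21]
L1: h(52,67)=(52*31+67)%997=682 h(31,63)=(31*31+63)%997=27 h(38,21)=(38*31+21)%997=202 -> [682, 27, 202]
L2: h(682,27)=(682*31+27)%997=232 h(202,202)=(202*31+202)%997=482 -> [232, 482]
L3: h(232,482)=(232*31+482)%997=695 -> [695]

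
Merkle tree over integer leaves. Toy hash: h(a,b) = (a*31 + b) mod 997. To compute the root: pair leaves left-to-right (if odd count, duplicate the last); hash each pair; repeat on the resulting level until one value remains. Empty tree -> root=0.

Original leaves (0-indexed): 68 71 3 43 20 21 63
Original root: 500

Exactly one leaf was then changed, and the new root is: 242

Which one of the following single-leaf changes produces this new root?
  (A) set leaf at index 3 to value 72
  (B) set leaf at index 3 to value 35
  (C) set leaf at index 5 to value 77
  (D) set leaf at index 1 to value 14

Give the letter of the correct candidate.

Original leaves: [68, 71, 3, 43, 20, 21, 63]
Target new root: 242
Try each candidate change and compute the resulting root:
Candidate A: set leaf[3] = 72 -> leaves = [68, 71, 3, 72, 20, 21, 63]
  L0: [68, 71, 3, 72, 20, 21, 63]
  L1: h(68,71)=(68*31+71)%997=185 h(3,72)=(3*31+72)%997=165 h(20,21)=(20*31+21)%997=641 h(63,63)=(63*31+63)%997=22 -> [185, 165, 641, 22]
  L2: h(185,165)=(185*31+165)%997=915 h(641,22)=(641*31+22)%997=950 -> [915, 950]
  L3: h(915,950)=(915*31+950)%997=402 -> [402]
  root = 402 != target 242
Candidate B: set leaf[3] = 35 -> leaves = [68, 71, 3, 35, 20, 21, 63]
  L0: [68, 71, 3, 35, 20, 21, 63]
  L1: h(68,71)=(68*31+71)%997=185 h(3,35)=(3*31+35)%997=128 h(20,21)=(20*31+21)%997=641 h(63,63)=(63*31+63)%997=22 -> [185, 128, 641, 22]
  L2: h(185,128)=(185*31+128)%997=878 h(641,22)=(641*31+22)%997=950 -> [878, 950]
  L3: h(878,950)=(878*31+950)%997=252 -> [252]
  root = 252 != target 242
Candidate C: set leaf[5] = 77 -> leaves = [68, 71, 3, 43, 20, 77, 63]
  L0: [68, 71, 3, 43, 20, 77, 63]
  L1: h(68,71)=(68*31+71)%997=185 h(3,43)=(3*31+43)%997=136 h(20,77)=(20*31+77)%997=697 h(63,63)=(63*31+63)%997=22 -> [185, 136, 697, 22]
  L2: h(185,136)=(185*31+136)%997=886 h(697,22)=(697*31+22)%997=692 -> [886, 692]
  L3: h(886,692)=(886*31+692)%997=242 -> [242]
  root = 242 == target 242  ** MATCH **
Candidate D: set leaf[1] = 14 -> leaves = [68, 14, 3, 43, 20, 21, 63]
  L0: [68, 14, 3, 43, 20, 21, 63]
  L1: h(68,14)=(68*31+14)%997=128 h(3,43)=(3*31+43)%997=136 h(20,21)=(20*31+21)%997=641 h(63,63)=(63*31+63)%997=22 -> [128, 136, 641, 22]
  L2: h(128,136)=(128*31+136)%997=116 h(641,22)=(641*31+22)%997=950 -> [116, 950]
  L3: h(116,950)=(116*31+950)%997=558 -> [558]
  root = 558 != target 242
Candidate C produces the target root.

Answer: C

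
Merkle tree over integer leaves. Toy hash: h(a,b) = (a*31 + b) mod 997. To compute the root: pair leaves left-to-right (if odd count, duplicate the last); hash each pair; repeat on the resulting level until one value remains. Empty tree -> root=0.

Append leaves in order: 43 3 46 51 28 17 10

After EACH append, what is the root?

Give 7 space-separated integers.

Answer: 43 339 17 22 441 89 521

Derivation:
After append 43 (leaves=[43]):
  L0: [43]
  root=43
After append 3 (leaves=[43, 3]):
  L0: [43, 3]
  L1: h(43,3)=(43*31+3)%997=339 -> [339]
  root=339
After append 46 (leaves=[43, 3, 46]):
  L0: [43, 3, 46]
  L1: h(43,3)=(43*31+3)%997=339 h(46,46)=(46*31+46)%997=475 -> [339, 475]
  L2: h(339,475)=(339*31+475)%997=17 -> [17]
  root=17
After append 51 (leaves=[43, 3, 46, 51]):
  L0: [43, 3, 46, 51]
  L1: h(43,3)=(43*31+3)%997=339 h(46,51)=(46*31+51)%997=480 -> [339, 480]
  L2: h(339,480)=(339*31+480)%997=22 -> [22]
  root=22
After append 28 (leaves=[43, 3, 46, 51, 28]):
  L0: [43, 3, 46, 51, 28]
  L1: h(43,3)=(43*31+3)%997=339 h(46,51)=(46*31+51)%997=480 h(28,28)=(28*31+28)%997=896 -> [339, 480, 896]
  L2: h(339,480)=(339*31+480)%997=22 h(896,896)=(896*31+896)%997=756 -> [22, 756]
  L3: h(22,756)=(22*31+756)%997=441 -> [441]
  root=441
After append 17 (leaves=[43, 3, 46, 51, 28, 17]):
  L0: [43, 3, 46, 51, 28, 17]
  L1: h(43,3)=(43*31+3)%997=339 h(46,51)=(46*31+51)%997=480 h(28,17)=(28*31+17)%997=885 -> [339, 480, 885]
  L2: h(339,480)=(339*31+480)%997=22 h(885,885)=(885*31+885)%997=404 -> [22, 404]
  L3: h(22,404)=(22*31+404)%997=89 -> [89]
  root=89
After append 10 (leaves=[43, 3, 46, 51, 28, 17, 10]):
  L0: [43, 3, 46, 51, 28, 17, 10]
  L1: h(43,3)=(43*31+3)%997=339 h(46,51)=(46*31+51)%997=480 h(28,17)=(28*31+17)%997=885 h(10,10)=(10*31+10)%997=320 -> [339, 480, 885, 320]
  L2: h(339,480)=(339*31+480)%997=22 h(885,320)=(885*31+320)%997=836 -> [22, 836]
  L3: h(22,836)=(22*31+836)%997=521 -> [521]
  root=521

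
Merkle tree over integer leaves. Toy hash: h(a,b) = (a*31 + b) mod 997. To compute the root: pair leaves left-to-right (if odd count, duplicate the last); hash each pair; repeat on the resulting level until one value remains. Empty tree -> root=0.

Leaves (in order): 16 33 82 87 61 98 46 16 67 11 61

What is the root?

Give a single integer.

L0: [16, 33, 82, 87, 61, 98, 46, 16, 67, 11, 61]
L1: h(16,33)=(16*31+33)%997=529 h(82,87)=(82*31+87)%997=635 h(61,98)=(61*31+98)%997=992 h(46,16)=(46*31+16)%997=445 h(67,11)=(67*31+11)%997=94 h(61,61)=(61*31+61)%997=955 -> [529, 635, 992, 445, 94, 955]
L2: h(529,635)=(529*31+635)%997=85 h(992,445)=(992*31+445)%997=290 h(94,955)=(94*31+955)%997=878 -> [85, 290, 878]
L3: h(85,290)=(85*31+290)%997=931 h(878,878)=(878*31+878)%997=180 -> [931, 180]
L4: h(931,180)=(931*31+180)%997=128 -> [128]

Answer: 128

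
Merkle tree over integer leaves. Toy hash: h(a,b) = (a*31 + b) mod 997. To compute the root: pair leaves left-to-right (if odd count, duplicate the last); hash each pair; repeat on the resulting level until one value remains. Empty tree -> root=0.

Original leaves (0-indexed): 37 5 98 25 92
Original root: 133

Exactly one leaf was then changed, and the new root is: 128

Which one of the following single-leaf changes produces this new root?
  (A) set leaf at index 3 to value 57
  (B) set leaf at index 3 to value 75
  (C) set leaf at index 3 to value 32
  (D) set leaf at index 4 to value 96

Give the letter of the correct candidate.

Original leaves: [37, 5, 98, 25, 92]
Target new root: 128
Try each candidate change and compute the resulting root:
Candidate A: set leaf[3] = 57 -> leaves = [37, 5, 98, 57, 92]
  L0: [37, 5, 98, 57, 92]
  L1: h(37,5)=(37*31+5)%997=155 h(98,57)=(98*31+57)%997=104 h(92,92)=(92*31+92)%997=950 -> [155, 104, 950]
  L2: h(155,104)=(155*31+104)%997=921 h(950,950)=(950*31+950)%997=490 -> [921, 490]
  L3: h(921,490)=(921*31+490)%997=128 -> [128]
  root = 128 == target 128  ** MATCH **
Candidate B: set leaf[3] = 75 -> leaves = [37, 5, 98, 75, 92]
  L0: [37, 5, 98, 75, 92]
  L1: h(37,5)=(37*31+5)%997=155 h(98,75)=(98*31+75)%997=122 h(92,92)=(92*31+92)%997=950 -> [155, 122, 950]
  L2: h(155,122)=(155*31+122)%997=939 h(950,950)=(950*31+950)%997=490 -> [939, 490]
  L3: h(939,490)=(939*31+490)%997=686 -> [686]
  root = 686 != target 128
Candidate C: set leaf[3] = 32 -> leaves = [37, 5, 98, 32, 92]
  L0: [37, 5, 98, 32, 92]
  L1: h(37,5)=(37*31+5)%997=155 h(98,32)=(98*31+32)%997=79 h(92,92)=(92*31+92)%997=950 -> [155, 79, 950]
  L2: h(155,79)=(155*31+79)%997=896 h(950,950)=(950*31+950)%997=490 -> [896, 490]
  L3: h(896,490)=(896*31+490)%997=350 -> [350]
  root = 350 != target 128
Candidate D: set leaf[4] = 96 -> leaves = [37, 5, 98, 25, 96]
  L0: [37, 5, 98, 25, 96]
  L1: h(37,5)=(37*31+5)%997=155 h(98,25)=(98*31+25)%997=72 h(96,96)=(96*31+96)%997=81 -> [155, 72, 81]
  L2: h(155,72)=(155*31+72)%997=889 h(81,81)=(81*31+81)%997=598 -> [889, 598]
  L3: h(889,598)=(889*31+598)%997=241 -> [241]
  root = 241 != target 128
Candidate A produces the target root.

Answer: A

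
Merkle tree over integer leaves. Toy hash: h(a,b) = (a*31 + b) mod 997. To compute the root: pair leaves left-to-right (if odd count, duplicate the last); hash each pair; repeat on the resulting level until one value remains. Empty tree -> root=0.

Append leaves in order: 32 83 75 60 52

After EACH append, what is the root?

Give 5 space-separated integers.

Answer: 32 78 830 815 747

Derivation:
After append 32 (leaves=[32]):
  L0: [32]
  root=32
After append 83 (leaves=[32, 83]):
  L0: [32, 83]
  L1: h(32,83)=(32*31+83)%997=78 -> [78]
  root=78
After append 75 (leaves=[32, 83, 75]):
  L0: [32, 83, 75]
  L1: h(32,83)=(32*31+83)%997=78 h(75,75)=(75*31+75)%997=406 -> [78, 406]
  L2: h(78,406)=(78*31+406)%997=830 -> [830]
  root=830
After append 60 (leaves=[32, 83, 75, 60]):
  L0: [32, 83, 75, 60]
  L1: h(32,83)=(32*31+83)%997=78 h(75,60)=(75*31+60)%997=391 -> [78, 391]
  L2: h(78,391)=(78*31+391)%997=815 -> [815]
  root=815
After append 52 (leaves=[32, 83, 75, 60, 52]):
  L0: [32, 83, 75, 60, 52]
  L1: h(32,83)=(32*31+83)%997=78 h(75,60)=(75*31+60)%997=391 h(52,52)=(52*31+52)%997=667 -> [78, 391, 667]
  L2: h(78,391)=(78*31+391)%997=815 h(667,667)=(667*31+667)%997=407 -> [815, 407]
  L3: h(815,407)=(815*31+407)%997=747 -> [747]
  root=747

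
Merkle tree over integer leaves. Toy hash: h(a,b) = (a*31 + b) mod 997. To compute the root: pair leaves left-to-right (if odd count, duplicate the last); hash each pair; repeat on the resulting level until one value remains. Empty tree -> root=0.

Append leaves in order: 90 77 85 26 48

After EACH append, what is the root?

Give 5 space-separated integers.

After append 90 (leaves=[90]):
  L0: [90]
  root=90
After append 77 (leaves=[90, 77]):
  L0: [90, 77]
  L1: h(90,77)=(90*31+77)%997=873 -> [873]
  root=873
After append 85 (leaves=[90, 77, 85]):
  L0: [90, 77, 85]
  L1: h(90,77)=(90*31+77)%997=873 h(85,85)=(85*31+85)%997=726 -> [873, 726]
  L2: h(873,726)=(873*31+726)%997=870 -> [870]
  root=870
After append 26 (leaves=[90, 77, 85, 26]):
  L0: [90, 77, 85, 26]
  L1: h(90,77)=(90*31+77)%997=873 h(85,26)=(85*31+26)%997=667 -> [873, 667]
  L2: h(873,667)=(873*31+667)%997=811 -> [811]
  root=811
After append 48 (leaves=[90, 77, 85, 26, 48]):
  L0: [90, 77, 85, 26, 48]
  L1: h(90,77)=(90*31+77)%997=873 h(85,26)=(85*31+26)%997=667 h(48,48)=(48*31+48)%997=539 -> [873, 667, 539]
  L2: h(873,667)=(873*31+667)%997=811 h(539,539)=(539*31+539)%997=299 -> [811, 299]
  L3: h(811,299)=(811*31+299)%997=515 -> [515]
  root=515

Answer: 90 873 870 811 515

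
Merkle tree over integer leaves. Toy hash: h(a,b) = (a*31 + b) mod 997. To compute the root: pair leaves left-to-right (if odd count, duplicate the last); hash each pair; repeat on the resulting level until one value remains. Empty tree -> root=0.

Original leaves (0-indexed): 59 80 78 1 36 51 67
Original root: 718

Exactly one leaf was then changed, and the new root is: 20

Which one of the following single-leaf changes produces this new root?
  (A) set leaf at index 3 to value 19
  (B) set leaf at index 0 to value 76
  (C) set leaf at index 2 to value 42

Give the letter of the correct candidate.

Original leaves: [59, 80, 78, 1, 36, 51, 67]
Target new root: 20
Try each candidate change and compute the resulting root:
Candidate A: set leaf[3] = 19 -> leaves = [59, 80, 78, 19, 36, 51, 67]
  L0: [59, 80, 78, 19, 36, 51, 67]
  L1: h(59,80)=(59*31+80)%997=912 h(78,19)=(78*31+19)%997=443 h(36,51)=(36*31+51)%997=170 h(67,67)=(67*31+67)%997=150 -> [912, 443, 170, 150]
  L2: h(912,443)=(912*31+443)%997=799 h(170,150)=(170*31+150)%997=435 -> [799, 435]
  L3: h(799,435)=(799*31+435)%997=279 -> [279]
  root = 279 != target 20
Candidate B: set leaf[0] = 76 -> leaves = [76, 80, 78, 1, 36, 51, 67]
  L0: [76, 80, 78, 1, 36, 51, 67]
  L1: h(76,80)=(76*31+80)%997=442 h(78,1)=(78*31+1)%997=425 h(36,51)=(36*31+51)%997=170 h(67,67)=(67*31+67)%997=150 -> [442, 425, 170, 150]
  L2: h(442,425)=(442*31+425)%997=169 h(170,150)=(170*31+150)%997=435 -> [169, 435]
  L3: h(169,435)=(169*31+435)%997=689 -> [689]
  root = 689 != target 20
Candidate C: set leaf[2] = 42 -> leaves = [59, 80, 42, 1, 36, 51, 67]
  L0: [59, 80, 42, 1, 36, 51, 67]
  L1: h(59,80)=(59*31+80)%997=912 h(42,1)=(42*31+1)%997=306 h(36,51)=(36*31+51)%997=170 h(67,67)=(67*31+67)%997=150 -> [912, 306, 170, 150]
  L2: h(912,306)=(912*31+306)%997=662 h(170,150)=(170*31+150)%997=435 -> [662, 435]
  L3: h(662,435)=(662*31+435)%997=20 -> [20]
  root = 20 == target 20  ** MATCH **
Candidate C produces the target root.

Answer: C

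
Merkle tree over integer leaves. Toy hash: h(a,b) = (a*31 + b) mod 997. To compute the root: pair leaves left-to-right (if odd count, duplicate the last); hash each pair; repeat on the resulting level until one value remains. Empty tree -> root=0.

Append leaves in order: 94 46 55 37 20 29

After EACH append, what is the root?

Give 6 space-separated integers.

Answer: 94 966 799 781 823 114

Derivation:
After append 94 (leaves=[94]):
  L0: [94]
  root=94
After append 46 (leaves=[94, 46]):
  L0: [94, 46]
  L1: h(94,46)=(94*31+46)%997=966 -> [966]
  root=966
After append 55 (leaves=[94, 46, 55]):
  L0: [94, 46, 55]
  L1: h(94,46)=(94*31+46)%997=966 h(55,55)=(55*31+55)%997=763 -> [966, 763]
  L2: h(966,763)=(966*31+763)%997=799 -> [799]
  root=799
After append 37 (leaves=[94, 46, 55, 37]):
  L0: [94, 46, 55, 37]
  L1: h(94,46)=(94*31+46)%997=966 h(55,37)=(55*31+37)%997=745 -> [966, 745]
  L2: h(966,745)=(966*31+745)%997=781 -> [781]
  root=781
After append 20 (leaves=[94, 46, 55, 37, 20]):
  L0: [94, 46, 55, 37, 20]
  L1: h(94,46)=(94*31+46)%997=966 h(55,37)=(55*31+37)%997=745 h(20,20)=(20*31+20)%997=640 -> [966, 745, 640]
  L2: h(966,745)=(966*31+745)%997=781 h(640,640)=(640*31+640)%997=540 -> [781, 540]
  L3: h(781,540)=(781*31+540)%997=823 -> [823]
  root=823
After append 29 (leaves=[94, 46, 55, 37, 20, 29]):
  L0: [94, 46, 55, 37, 20, 29]
  L1: h(94,46)=(94*31+46)%997=966 h(55,37)=(55*31+37)%997=745 h(20,29)=(20*31+29)%997=649 -> [966, 745, 649]
  L2: h(966,745)=(966*31+745)%997=781 h(649,649)=(649*31+649)%997=828 -> [781, 828]
  L3: h(781,828)=(781*31+828)%997=114 -> [114]
  root=114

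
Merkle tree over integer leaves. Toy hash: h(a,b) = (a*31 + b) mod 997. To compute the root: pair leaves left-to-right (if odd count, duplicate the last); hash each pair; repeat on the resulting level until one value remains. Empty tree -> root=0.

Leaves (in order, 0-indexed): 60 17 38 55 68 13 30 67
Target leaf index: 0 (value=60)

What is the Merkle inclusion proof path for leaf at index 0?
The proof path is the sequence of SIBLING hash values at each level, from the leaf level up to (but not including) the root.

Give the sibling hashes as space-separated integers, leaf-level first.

L0 (leaves): [60, 17, 38, 55, 68, 13, 30, 67], target index=0
L1: h(60,17)=(60*31+17)%997=880 [pair 0] h(38,55)=(38*31+55)%997=236 [pair 1] h(68,13)=(68*31+13)%997=127 [pair 2] h(30,67)=(30*31+67)%997=0 [pair 3] -> [880, 236, 127, 0]
  Sibling for proof at L0: 17
L2: h(880,236)=(880*31+236)%997=597 [pair 0] h(127,0)=(127*31+0)%997=946 [pair 1] -> [597, 946]
  Sibling for proof at L1: 236
L3: h(597,946)=(597*31+946)%997=510 [pair 0] -> [510]
  Sibling for proof at L2: 946
Root: 510
Proof path (sibling hashes from leaf to root): [17, 236, 946]

Answer: 17 236 946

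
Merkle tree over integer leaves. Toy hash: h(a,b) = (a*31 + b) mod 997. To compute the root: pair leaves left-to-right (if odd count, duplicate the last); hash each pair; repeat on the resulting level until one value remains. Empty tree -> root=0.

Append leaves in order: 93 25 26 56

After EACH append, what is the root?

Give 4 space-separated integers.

Answer: 93 914 253 283

Derivation:
After append 93 (leaves=[93]):
  L0: [93]
  root=93
After append 25 (leaves=[93, 25]):
  L0: [93, 25]
  L1: h(93,25)=(93*31+25)%997=914 -> [914]
  root=914
After append 26 (leaves=[93, 25, 26]):
  L0: [93, 25, 26]
  L1: h(93,25)=(93*31+25)%997=914 h(26,26)=(26*31+26)%997=832 -> [914, 832]
  L2: h(914,832)=(914*31+832)%997=253 -> [253]
  root=253
After append 56 (leaves=[93, 25, 26, 56]):
  L0: [93, 25, 26, 56]
  L1: h(93,25)=(93*31+25)%997=914 h(26,56)=(26*31+56)%997=862 -> [914, 862]
  L2: h(914,862)=(914*31+862)%997=283 -> [283]
  root=283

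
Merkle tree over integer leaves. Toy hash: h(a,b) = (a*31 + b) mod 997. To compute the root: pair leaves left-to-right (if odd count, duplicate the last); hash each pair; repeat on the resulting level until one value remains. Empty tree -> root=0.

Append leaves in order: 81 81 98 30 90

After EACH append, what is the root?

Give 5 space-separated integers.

After append 81 (leaves=[81]):
  L0: [81]
  root=81
After append 81 (leaves=[81, 81]):
  L0: [81, 81]
  L1: h(81,81)=(81*31+81)%997=598 -> [598]
  root=598
After append 98 (leaves=[81, 81, 98]):
  L0: [81, 81, 98]
  L1: h(81,81)=(81*31+81)%997=598 h(98,98)=(98*31+98)%997=145 -> [598, 145]
  L2: h(598,145)=(598*31+145)%997=737 -> [737]
  root=737
After append 30 (leaves=[81, 81, 98, 30]):
  L0: [81, 81, 98, 30]
  L1: h(81,81)=(81*31+81)%997=598 h(98,30)=(98*31+30)%997=77 -> [598, 77]
  L2: h(598,77)=(598*31+77)%997=669 -> [669]
  root=669
After append 90 (leaves=[81, 81, 98, 30, 90]):
  L0: [81, 81, 98, 30, 90]
  L1: h(81,81)=(81*31+81)%997=598 h(98,30)=(98*31+30)%997=77 h(90,90)=(90*31+90)%997=886 -> [598, 77, 886]
  L2: h(598,77)=(598*31+77)%997=669 h(886,886)=(886*31+886)%997=436 -> [669, 436]
  L3: h(669,436)=(669*31+436)%997=238 -> [238]
  root=238

Answer: 81 598 737 669 238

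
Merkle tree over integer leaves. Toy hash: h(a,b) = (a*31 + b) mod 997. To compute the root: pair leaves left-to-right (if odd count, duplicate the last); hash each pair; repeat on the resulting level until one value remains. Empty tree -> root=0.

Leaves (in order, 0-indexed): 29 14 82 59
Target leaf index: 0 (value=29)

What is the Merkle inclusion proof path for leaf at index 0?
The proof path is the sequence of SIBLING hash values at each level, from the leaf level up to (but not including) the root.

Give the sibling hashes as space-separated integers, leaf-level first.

Answer: 14 607

Derivation:
L0 (leaves): [29, 14, 82, 59], target index=0
L1: h(29,14)=(29*31+14)%997=913 [pair 0] h(82,59)=(82*31+59)%997=607 [pair 1] -> [913, 607]
  Sibling for proof at L0: 14
L2: h(913,607)=(913*31+607)%997=994 [pair 0] -> [994]
  Sibling for proof at L1: 607
Root: 994
Proof path (sibling hashes from leaf to root): [14, 607]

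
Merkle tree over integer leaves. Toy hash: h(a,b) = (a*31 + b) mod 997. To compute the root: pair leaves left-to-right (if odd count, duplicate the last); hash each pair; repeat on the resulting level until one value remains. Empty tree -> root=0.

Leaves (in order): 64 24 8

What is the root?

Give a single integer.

L0: [64, 24, 8]
L1: h(64,24)=(64*31+24)%997=14 h(8,8)=(8*31+8)%997=256 -> [14, 256]
L2: h(14,256)=(14*31+256)%997=690 -> [690]

Answer: 690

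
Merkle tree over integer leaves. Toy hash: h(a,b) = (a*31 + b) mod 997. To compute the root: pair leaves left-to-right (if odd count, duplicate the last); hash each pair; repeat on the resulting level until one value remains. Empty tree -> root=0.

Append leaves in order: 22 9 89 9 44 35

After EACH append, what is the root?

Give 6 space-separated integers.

After append 22 (leaves=[22]):
  L0: [22]
  root=22
After append 9 (leaves=[22, 9]):
  L0: [22, 9]
  L1: h(22,9)=(22*31+9)%997=691 -> [691]
  root=691
After append 89 (leaves=[22, 9, 89]):
  L0: [22, 9, 89]
  L1: h(22,9)=(22*31+9)%997=691 h(89,89)=(89*31+89)%997=854 -> [691, 854]
  L2: h(691,854)=(691*31+854)%997=341 -> [341]
  root=341
After append 9 (leaves=[22, 9, 89, 9]):
  L0: [22, 9, 89, 9]
  L1: h(22,9)=(22*31+9)%997=691 h(89,9)=(89*31+9)%997=774 -> [691, 774]
  L2: h(691,774)=(691*31+774)%997=261 -> [261]
  root=261
After append 44 (leaves=[22, 9, 89, 9, 44]):
  L0: [22, 9, 89, 9, 44]
  L1: h(22,9)=(22*31+9)%997=691 h(89,9)=(89*31+9)%997=774 h(44,44)=(44*31+44)%997=411 -> [691, 774, 411]
  L2: h(691,774)=(691*31+774)%997=261 h(411,411)=(411*31+411)%997=191 -> [261, 191]
  L3: h(261,191)=(261*31+191)%997=306 -> [306]
  root=306
After append 35 (leaves=[22, 9, 89, 9, 44, 35]):
  L0: [22, 9, 89, 9, 44, 35]
  L1: h(22,9)=(22*31+9)%997=691 h(89,9)=(89*31+9)%997=774 h(44,35)=(44*31+35)%997=402 -> [691, 774, 402]
  L2: h(691,774)=(691*31+774)%997=261 h(402,402)=(402*31+402)%997=900 -> [261, 900]
  L3: h(261,900)=(261*31+900)%997=18 -> [18]
  root=18

Answer: 22 691 341 261 306 18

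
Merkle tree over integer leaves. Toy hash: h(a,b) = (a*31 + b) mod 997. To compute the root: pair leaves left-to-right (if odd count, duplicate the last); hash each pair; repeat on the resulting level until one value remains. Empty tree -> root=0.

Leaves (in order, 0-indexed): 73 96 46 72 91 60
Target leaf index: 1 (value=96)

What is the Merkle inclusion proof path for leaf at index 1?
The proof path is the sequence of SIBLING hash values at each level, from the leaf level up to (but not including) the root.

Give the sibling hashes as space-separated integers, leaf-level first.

Answer: 73 501 468

Derivation:
L0 (leaves): [73, 96, 46, 72, 91, 60], target index=1
L1: h(73,96)=(73*31+96)%997=365 [pair 0] h(46,72)=(46*31+72)%997=501 [pair 1] h(91,60)=(91*31+60)%997=887 [pair 2] -> [365, 501, 887]
  Sibling for proof at L0: 73
L2: h(365,501)=(365*31+501)%997=849 [pair 0] h(887,887)=(887*31+887)%997=468 [pair 1] -> [849, 468]
  Sibling for proof at L1: 501
L3: h(849,468)=(849*31+468)%997=865 [pair 0] -> [865]
  Sibling for proof at L2: 468
Root: 865
Proof path (sibling hashes from leaf to root): [73, 501, 468]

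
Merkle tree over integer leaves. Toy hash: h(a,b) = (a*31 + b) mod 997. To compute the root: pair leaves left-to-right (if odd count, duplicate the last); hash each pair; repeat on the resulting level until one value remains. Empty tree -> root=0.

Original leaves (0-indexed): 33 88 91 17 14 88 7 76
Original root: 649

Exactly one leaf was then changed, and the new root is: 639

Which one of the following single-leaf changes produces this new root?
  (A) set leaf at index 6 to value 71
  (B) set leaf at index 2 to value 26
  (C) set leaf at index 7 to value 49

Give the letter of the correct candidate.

Original leaves: [33, 88, 91, 17, 14, 88, 7, 76]
Target new root: 639
Try each candidate change and compute the resulting root:
Candidate A: set leaf[6] = 71 -> leaves = [33, 88, 91, 17, 14, 88, 71, 76]
  L0: [33, 88, 91, 17, 14, 88, 71, 76]
  L1: h(33,88)=(33*31+88)%997=114 h(91,17)=(91*31+17)%997=844 h(14,88)=(14*31+88)%997=522 h(71,76)=(71*31+76)%997=283 -> [114, 844, 522, 283]
  L2: h(114,844)=(114*31+844)%997=390 h(522,283)=(522*31+283)%997=513 -> [390, 513]
  L3: h(390,513)=(390*31+513)%997=639 -> [639]
  root = 639 == target 639  ** MATCH **
Candidate B: set leaf[2] = 26 -> leaves = [33, 88, 26, 17, 14, 88, 7, 76]
  L0: [33, 88, 26, 17, 14, 88, 7, 76]
  L1: h(33,88)=(33*31+88)%997=114 h(26,17)=(26*31+17)%997=823 h(14,88)=(14*31+88)%997=522 h(7,76)=(7*31+76)%997=293 -> [114, 823, 522, 293]
  L2: h(114,823)=(114*31+823)%997=369 h(522,293)=(522*31+293)%997=523 -> [369, 523]
  L3: h(369,523)=(369*31+523)%997=995 -> [995]
  root = 995 != target 639
Candidate C: set leaf[7] = 49 -> leaves = [33, 88, 91, 17, 14, 88, 7, 49]
  L0: [33, 88, 91, 17, 14, 88, 7, 49]
  L1: h(33,88)=(33*31+88)%997=114 h(91,17)=(91*31+17)%997=844 h(14,88)=(14*31+88)%997=522 h(7,49)=(7*31+49)%997=266 -> [114, 844, 522, 266]
  L2: h(114,844)=(114*31+844)%997=390 h(522,266)=(522*31+266)%997=496 -> [390, 496]
  L3: h(390,496)=(390*31+496)%997=622 -> [622]
  root = 622 != target 639
Candidate A produces the target root.

Answer: A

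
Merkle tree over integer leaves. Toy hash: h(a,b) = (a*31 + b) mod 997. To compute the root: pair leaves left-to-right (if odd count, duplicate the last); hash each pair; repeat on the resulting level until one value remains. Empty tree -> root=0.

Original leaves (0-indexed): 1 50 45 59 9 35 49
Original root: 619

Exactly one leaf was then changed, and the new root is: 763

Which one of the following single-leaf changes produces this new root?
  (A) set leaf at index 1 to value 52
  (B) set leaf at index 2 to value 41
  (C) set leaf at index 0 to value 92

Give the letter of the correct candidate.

Original leaves: [1, 50, 45, 59, 9, 35, 49]
Target new root: 763
Try each candidate change and compute the resulting root:
Candidate A: set leaf[1] = 52 -> leaves = [1, 52, 45, 59, 9, 35, 49]
  L0: [1, 52, 45, 59, 9, 35, 49]
  L1: h(1,52)=(1*31+52)%997=83 h(45,59)=(45*31+59)%997=457 h(9,35)=(9*31+35)%997=314 h(49,49)=(49*31+49)%997=571 -> [83, 457, 314, 571]
  L2: h(83,457)=(83*31+457)%997=39 h(314,571)=(314*31+571)%997=335 -> [39, 335]
  L3: h(39,335)=(39*31+335)%997=547 -> [547]
  root = 547 != target 763
Candidate B: set leaf[2] = 41 -> leaves = [1, 50, 41, 59, 9, 35, 49]
  L0: [1, 50, 41, 59, 9, 35, 49]
  L1: h(1,50)=(1*31+50)%997=81 h(41,59)=(41*31+59)%997=333 h(9,35)=(9*31+35)%997=314 h(49,49)=(49*31+49)%997=571 -> [81, 333, 314, 571]
  L2: h(81,333)=(81*31+333)%997=850 h(314,571)=(314*31+571)%997=335 -> [850, 335]
  L3: h(850,335)=(850*31+335)%997=763 -> [763]
  root = 763 == target 763  ** MATCH **
Candidate C: set leaf[0] = 92 -> leaves = [92, 50, 45, 59, 9, 35, 49]
  L0: [92, 50, 45, 59, 9, 35, 49]
  L1: h(92,50)=(92*31+50)%997=908 h(45,59)=(45*31+59)%997=457 h(9,35)=(9*31+35)%997=314 h(49,49)=(49*31+49)%997=571 -> [908, 457, 314, 571]
  L2: h(908,457)=(908*31+457)%997=689 h(314,571)=(314*31+571)%997=335 -> [689, 335]
  L3: h(689,335)=(689*31+335)%997=757 -> [757]
  root = 757 != target 763
Candidate B produces the target root.

Answer: B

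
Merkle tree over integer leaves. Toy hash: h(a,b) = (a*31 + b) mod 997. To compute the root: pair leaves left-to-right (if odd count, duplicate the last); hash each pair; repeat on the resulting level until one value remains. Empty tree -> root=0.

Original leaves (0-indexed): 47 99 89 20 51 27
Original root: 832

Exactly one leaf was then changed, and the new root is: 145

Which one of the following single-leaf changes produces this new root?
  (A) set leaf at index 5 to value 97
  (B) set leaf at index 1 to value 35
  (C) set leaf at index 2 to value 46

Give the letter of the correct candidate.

Answer: B

Derivation:
Original leaves: [47, 99, 89, 20, 51, 27]
Target new root: 145
Try each candidate change and compute the resulting root:
Candidate A: set leaf[5] = 97 -> leaves = [47, 99, 89, 20, 51, 97]
  L0: [47, 99, 89, 20, 51, 97]
  L1: h(47,99)=(47*31+99)%997=559 h(89,20)=(89*31+20)%997=785 h(51,97)=(51*31+97)%997=681 -> [559, 785, 681]
  L2: h(559,785)=(559*31+785)%997=168 h(681,681)=(681*31+681)%997=855 -> [168, 855]
  L3: h(168,855)=(168*31+855)%997=81 -> [81]
  root = 81 != target 145
Candidate B: set leaf[1] = 35 -> leaves = [47, 35, 89, 20, 51, 27]
  L0: [47, 35, 89, 20, 51, 27]
  L1: h(47,35)=(47*31+35)%997=495 h(89,20)=(89*31+20)%997=785 h(51,27)=(51*31+27)%997=611 -> [495, 785, 611]
  L2: h(495,785)=(495*31+785)%997=178 h(611,611)=(611*31+611)%997=609 -> [178, 609]
  L3: h(178,609)=(178*31+609)%997=145 -> [145]
  root = 145 == target 145  ** MATCH **
Candidate C: set leaf[2] = 46 -> leaves = [47, 99, 46, 20, 51, 27]
  L0: [47, 99, 46, 20, 51, 27]
  L1: h(47,99)=(47*31+99)%997=559 h(46,20)=(46*31+20)%997=449 h(51,27)=(51*31+27)%997=611 -> [559, 449, 611]
  L2: h(559,449)=(559*31+449)%997=829 h(611,611)=(611*31+611)%997=609 -> [829, 609]
  L3: h(829,609)=(829*31+609)%997=386 -> [386]
  root = 386 != target 145
Candidate B produces the target root.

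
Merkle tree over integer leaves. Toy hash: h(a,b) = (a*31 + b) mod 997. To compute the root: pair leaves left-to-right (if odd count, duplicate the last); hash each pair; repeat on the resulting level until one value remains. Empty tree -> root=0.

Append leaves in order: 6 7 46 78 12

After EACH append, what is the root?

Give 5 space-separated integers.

Answer: 6 193 476 508 120

Derivation:
After append 6 (leaves=[6]):
  L0: [6]
  root=6
After append 7 (leaves=[6, 7]):
  L0: [6, 7]
  L1: h(6,7)=(6*31+7)%997=193 -> [193]
  root=193
After append 46 (leaves=[6, 7, 46]):
  L0: [6, 7, 46]
  L1: h(6,7)=(6*31+7)%997=193 h(46,46)=(46*31+46)%997=475 -> [193, 475]
  L2: h(193,475)=(193*31+475)%997=476 -> [476]
  root=476
After append 78 (leaves=[6, 7, 46, 78]):
  L0: [6, 7, 46, 78]
  L1: h(6,7)=(6*31+7)%997=193 h(46,78)=(46*31+78)%997=507 -> [193, 507]
  L2: h(193,507)=(193*31+507)%997=508 -> [508]
  root=508
After append 12 (leaves=[6, 7, 46, 78, 12]):
  L0: [6, 7, 46, 78, 12]
  L1: h(6,7)=(6*31+7)%997=193 h(46,78)=(46*31+78)%997=507 h(12,12)=(12*31+12)%997=384 -> [193, 507, 384]
  L2: h(193,507)=(193*31+507)%997=508 h(384,384)=(384*31+384)%997=324 -> [508, 324]
  L3: h(508,324)=(508*31+324)%997=120 -> [120]
  root=120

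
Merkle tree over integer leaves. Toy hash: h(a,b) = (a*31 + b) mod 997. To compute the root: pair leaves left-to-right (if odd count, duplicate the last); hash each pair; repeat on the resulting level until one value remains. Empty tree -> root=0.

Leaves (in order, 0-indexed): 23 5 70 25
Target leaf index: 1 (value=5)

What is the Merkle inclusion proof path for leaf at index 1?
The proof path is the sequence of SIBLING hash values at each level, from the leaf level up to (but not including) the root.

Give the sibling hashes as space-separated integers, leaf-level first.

Answer: 23 201

Derivation:
L0 (leaves): [23, 5, 70, 25], target index=1
L1: h(23,5)=(23*31+5)%997=718 [pair 0] h(70,25)=(70*31+25)%997=201 [pair 1] -> [718, 201]
  Sibling for proof at L0: 23
L2: h(718,201)=(718*31+201)%997=525 [pair 0] -> [525]
  Sibling for proof at L1: 201
Root: 525
Proof path (sibling hashes from leaf to root): [23, 201]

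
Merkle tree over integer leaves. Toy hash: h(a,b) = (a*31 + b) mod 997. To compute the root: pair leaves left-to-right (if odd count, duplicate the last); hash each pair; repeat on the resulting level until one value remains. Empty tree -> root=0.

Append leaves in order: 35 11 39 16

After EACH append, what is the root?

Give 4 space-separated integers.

Answer: 35 99 329 306

Derivation:
After append 35 (leaves=[35]):
  L0: [35]
  root=35
After append 11 (leaves=[35, 11]):
  L0: [35, 11]
  L1: h(35,11)=(35*31+11)%997=99 -> [99]
  root=99
After append 39 (leaves=[35, 11, 39]):
  L0: [35, 11, 39]
  L1: h(35,11)=(35*31+11)%997=99 h(39,39)=(39*31+39)%997=251 -> [99, 251]
  L2: h(99,251)=(99*31+251)%997=329 -> [329]
  root=329
After append 16 (leaves=[35, 11, 39, 16]):
  L0: [35, 11, 39, 16]
  L1: h(35,11)=(35*31+11)%997=99 h(39,16)=(39*31+16)%997=228 -> [99, 228]
  L2: h(99,228)=(99*31+228)%997=306 -> [306]
  root=306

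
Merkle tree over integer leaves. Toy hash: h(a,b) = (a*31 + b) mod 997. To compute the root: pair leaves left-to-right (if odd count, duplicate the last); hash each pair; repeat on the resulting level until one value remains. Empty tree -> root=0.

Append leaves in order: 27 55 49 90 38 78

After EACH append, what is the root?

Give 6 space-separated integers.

After append 27 (leaves=[27]):
  L0: [27]
  root=27
After append 55 (leaves=[27, 55]):
  L0: [27, 55]
  L1: h(27,55)=(27*31+55)%997=892 -> [892]
  root=892
After append 49 (leaves=[27, 55, 49]):
  L0: [27, 55, 49]
  L1: h(27,55)=(27*31+55)%997=892 h(49,49)=(49*31+49)%997=571 -> [892, 571]
  L2: h(892,571)=(892*31+571)%997=307 -> [307]
  root=307
After append 90 (leaves=[27, 55, 49, 90]):
  L0: [27, 55, 49, 90]
  L1: h(27,55)=(27*31+55)%997=892 h(49,90)=(49*31+90)%997=612 -> [892, 612]
  L2: h(892,612)=(892*31+612)%997=348 -> [348]
  root=348
After append 38 (leaves=[27, 55, 49, 90, 38]):
  L0: [27, 55, 49, 90, 38]
  L1: h(27,55)=(27*31+55)%997=892 h(49,90)=(49*31+90)%997=612 h(38,38)=(38*31+38)%997=219 -> [892, 612, 219]
  L2: h(892,612)=(892*31+612)%997=348 h(219,219)=(219*31+219)%997=29 -> [348, 29]
  L3: h(348,29)=(348*31+29)%997=847 -> [847]
  root=847
After append 78 (leaves=[27, 55, 49, 90, 38, 78]):
  L0: [27, 55, 49, 90, 38, 78]
  L1: h(27,55)=(27*31+55)%997=892 h(49,90)=(49*31+90)%997=612 h(38,78)=(38*31+78)%997=259 -> [892, 612, 259]
  L2: h(892,612)=(892*31+612)%997=348 h(259,259)=(259*31+259)%997=312 -> [348, 312]
  L3: h(348,312)=(348*31+312)%997=133 -> [133]
  root=133

Answer: 27 892 307 348 847 133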